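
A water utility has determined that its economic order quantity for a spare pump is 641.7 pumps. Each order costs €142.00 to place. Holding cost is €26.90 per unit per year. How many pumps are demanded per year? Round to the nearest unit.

Squaring Q* = √(2DS/H) gives Q*² = 2DS/H.
From Q* = √(2DS/H): D = Q*²H / (2S) = 641.7² × 26.9 / (2 × 142) = 39003.000.

D ≈ 39,003 pumps per year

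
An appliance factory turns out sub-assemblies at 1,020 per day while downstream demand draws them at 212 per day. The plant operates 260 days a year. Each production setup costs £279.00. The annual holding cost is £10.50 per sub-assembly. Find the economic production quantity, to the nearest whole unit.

Q* ≈ 1,923 sub-assemblies

Annual demand D = 212 × 260 = 55,120.
Production build-up factor (1 − d/p) = 1 − 212/1,020 = 0.7922.
Q* = √(2DS / (H(1 − d/p))) = √(2 × 55,120 × 279 / (10.5 × 0.7922)).
= √(30,756,960 / 8.3176) ≈ 1922.965.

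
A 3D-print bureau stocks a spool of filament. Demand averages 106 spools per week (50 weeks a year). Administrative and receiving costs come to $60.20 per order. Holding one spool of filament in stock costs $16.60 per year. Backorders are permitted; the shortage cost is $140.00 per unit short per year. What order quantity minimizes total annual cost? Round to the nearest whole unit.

Annual demand D = 106 × 50 = 5,300.
With planned backorders, Q* = √(2DS/H) · √((H+B)/B).
√(2DS/H) = √(2 × 5,300 × 60.2 / 16.6) = 196.064.
√((H+B)/B) = √((16.6+140)/140) = 1.0576.
Q* ≈ 207.362.

Q* ≈ 207 spools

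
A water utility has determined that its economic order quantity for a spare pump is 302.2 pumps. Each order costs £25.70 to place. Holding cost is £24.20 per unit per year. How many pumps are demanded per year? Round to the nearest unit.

D ≈ 42,997 pumps per year

The basic EOQ model gives Q* = √(2DS/H); rearrange for the unknown.
From Q* = √(2DS/H): D = Q*²H / (2S) = 302.2² × 24.2 / (2 × 25.7) = 42997.298.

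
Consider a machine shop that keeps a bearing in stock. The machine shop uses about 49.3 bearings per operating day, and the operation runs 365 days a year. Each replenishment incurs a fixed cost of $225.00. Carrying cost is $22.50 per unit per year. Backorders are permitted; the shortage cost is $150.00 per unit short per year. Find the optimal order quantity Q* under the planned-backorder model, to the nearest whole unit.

Annual demand D = 49.3 × 365 = 17,994.5.
With planned backorders, Q* = √(2DS/H) · √((H+B)/B).
√(2DS/H) = √(2 × 17,994.5 × 225 / 22.5) = 599.908.
√((H+B)/B) = √((22.5+150)/150) = 1.0724.
Q* ≈ 643.330.

Q* ≈ 643 bearings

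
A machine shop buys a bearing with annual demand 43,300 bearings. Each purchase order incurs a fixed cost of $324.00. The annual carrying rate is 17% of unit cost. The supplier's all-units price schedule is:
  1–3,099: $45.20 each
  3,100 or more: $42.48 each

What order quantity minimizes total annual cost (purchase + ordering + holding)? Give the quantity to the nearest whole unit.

Q* ≈ 3,100 bearings

Holding cost per unit per year at price C is H = 0.17·C.
Candidates are each tier's EOQ (if it falls in that tier) and each price-break quantity.
EOQ at $45.20 = 1910.9 (feasible in tier 1): TC = 43,300×$45.20 + (43,300/1910.9)×324 + (1910.9/2)×0.17×$45.20 = $1,971,843.35.
EOQ at $42.48 = 1971.1 < 3100, so use break Q=3100: TC = 43,300×$42.48 + (43,300/3100.0)×324 + (3100.0/2)×0.17×$42.48 = $1,855,103.03.
Lowest total cost is $1,855,103.03 at Q = 3100.0.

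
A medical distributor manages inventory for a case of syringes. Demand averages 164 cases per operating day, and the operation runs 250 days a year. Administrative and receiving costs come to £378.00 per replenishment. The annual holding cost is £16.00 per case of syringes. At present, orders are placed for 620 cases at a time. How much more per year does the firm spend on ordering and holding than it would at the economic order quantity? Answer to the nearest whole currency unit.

Extra cost ≈ £7,687 per year

Annual demand D = 164 × 250 = 41,000.
EOQ = √(2DS/H) = √(2 × 41,000 × 378 / 16) ≈ 1391.85.
Cost at Q* = (D/Q*)S + (Q*/2)H = √(2DSH) ≈ £22,269.62.
Cost at Q = 620: (41,000/620)×378 + (620/2)×16 = £24,996.77 + £4,960.00 = £29,956.77.
Excess = £29,956.77 − £22,269.62 = £7,687.15.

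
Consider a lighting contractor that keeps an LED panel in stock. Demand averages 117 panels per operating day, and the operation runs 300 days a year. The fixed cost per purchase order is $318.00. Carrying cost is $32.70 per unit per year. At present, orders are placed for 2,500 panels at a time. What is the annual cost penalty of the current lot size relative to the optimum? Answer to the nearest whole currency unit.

Annual demand D = 117 × 300 = 35,100.
EOQ = √(2DS/H) = √(2 × 35,100 × 318 / 32.7) ≈ 826.24.
Cost at Q* = (D/Q*)S + (Q*/2)H = √(2DSH) ≈ $27,018.17.
Cost at Q = 2,500: (35,100/2,500)×318 + (2,500/2)×32.7 = $4,464.72 + $40,875.00 = $45,339.72.
Excess = $45,339.72 − $27,018.17 = $18,321.55.

Extra cost ≈ $18,322 per year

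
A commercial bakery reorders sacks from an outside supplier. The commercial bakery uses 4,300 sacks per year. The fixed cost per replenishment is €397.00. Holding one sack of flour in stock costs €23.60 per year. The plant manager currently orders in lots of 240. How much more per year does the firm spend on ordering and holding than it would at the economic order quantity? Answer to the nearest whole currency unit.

Extra cost ≈ €969 per year

EOQ = √(2DS/H) = √(2 × 4,300 × 397 / 23.6) ≈ 380.35.
Cost at Q* = (D/Q*)S + (Q*/2)H = √(2DSH) ≈ €8,976.36.
Cost at Q = 240: (4,300/240)×397 + (240/2)×23.6 = €7,112.92 + €2,832.00 = €9,944.92.
Excess = €9,944.92 − €8,976.36 = €968.55.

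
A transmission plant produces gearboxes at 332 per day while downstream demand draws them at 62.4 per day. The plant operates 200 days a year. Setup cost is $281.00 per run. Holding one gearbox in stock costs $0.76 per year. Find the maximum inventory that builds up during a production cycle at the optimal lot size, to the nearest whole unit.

I_max ≈ 2,738 gearboxes

Annual demand D = 62.4 × 200 = 12,480.
Production build-up factor (1 − d/p) = 1 − 62.4/332 = 0.8120.
Q* = √(2DS / (H(1 − d/p))) = √(2 × 12,480 × 281 / (0.76 × 0.8120)).
= √(7,013,760 / 0.6172) ≈ 3371.147.
Maximum inventory = Q*(1 − d/p) = 3371.147 × 0.8120 ≈ 2737.534.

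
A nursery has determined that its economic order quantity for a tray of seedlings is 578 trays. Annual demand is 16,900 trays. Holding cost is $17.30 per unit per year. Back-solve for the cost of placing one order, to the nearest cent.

The basic EOQ model gives Q* = √(2DS/H); rearrange for the unknown.
From Q* = √(2DS/H): S = Q*²H / (2D) = 578² × 17.3 / (2 × 16,900) = 170.9957.

S ≈ $171.00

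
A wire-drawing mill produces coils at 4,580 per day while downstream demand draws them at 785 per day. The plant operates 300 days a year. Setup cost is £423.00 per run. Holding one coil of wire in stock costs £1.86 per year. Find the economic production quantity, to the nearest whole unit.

Q* ≈ 11,370 coils

Annual demand D = 785 × 300 = 235,500.
Production build-up factor (1 − d/p) = 1 − 785/4,580 = 0.8286.
Q* = √(2DS / (H(1 − d/p))) = √(2 × 235,500 × 423 / (1.86 × 0.8286)).
= √(199,233,000 / 1.5412) ≈ 11369.753.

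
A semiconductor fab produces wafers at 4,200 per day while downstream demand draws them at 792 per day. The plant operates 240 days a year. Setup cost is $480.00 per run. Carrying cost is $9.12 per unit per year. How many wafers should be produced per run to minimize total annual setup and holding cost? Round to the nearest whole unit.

Q* ≈ 4,966 wafers

Annual demand D = 792 × 240 = 190,080.
Production build-up factor (1 − d/p) = 1 − 792/4,200 = 0.8114.
Q* = √(2DS / (H(1 − d/p))) = √(2 × 190,080 × 480 / (9.12 × 0.8114)).
= √(182,476,800 / 7.4002) ≈ 4965.709.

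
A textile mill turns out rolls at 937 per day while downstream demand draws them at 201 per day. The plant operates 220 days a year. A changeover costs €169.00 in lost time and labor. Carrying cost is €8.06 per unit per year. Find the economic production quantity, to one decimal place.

Q* ≈ 1,536.5 rolls

Annual demand D = 201 × 220 = 44,220.
Production build-up factor (1 − d/p) = 1 − 201/937 = 0.7855.
Q* = √(2DS / (H(1 − d/p))) = √(2 × 44,220 × 169 / (8.06 × 0.7855)).
= √(14,946,360 / 6.331) ≈ 1536.495.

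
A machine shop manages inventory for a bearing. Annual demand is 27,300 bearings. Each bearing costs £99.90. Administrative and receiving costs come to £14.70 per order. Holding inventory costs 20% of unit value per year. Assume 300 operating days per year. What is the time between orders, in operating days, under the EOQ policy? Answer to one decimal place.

T ≈ 2.2 days

Holding cost H = 0.20 × £99.90 = £19.9800 per unit per year.
The optimal lot size = √(2DS/H) = √(2 × 27,300 × 14.7 / 19.98) ≈ 200.43.
Cycle time = Q*/D × 300 = 200.43 / 27,300 × 300 ≈ 2.202 days.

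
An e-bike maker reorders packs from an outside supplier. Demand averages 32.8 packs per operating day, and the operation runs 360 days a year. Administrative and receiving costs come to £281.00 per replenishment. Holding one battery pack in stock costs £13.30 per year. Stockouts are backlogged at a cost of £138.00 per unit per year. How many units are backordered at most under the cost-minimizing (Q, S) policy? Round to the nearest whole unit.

Annual demand D = 32.8 × 360 = 11,808.
With planned backorders, Q* = √(2DS/H) · √((H+B)/B).
√(2DS/H) = √(2 × 11,808 × 281 / 13.3) = 706.367.
√((H+B)/B) = √((13.3+138)/138) = 1.0471.
Q* ≈ 739.623.
S* = Q* · H/(H+B) = 739.623 × 13.3/151.3 ≈ 65.016.

S* ≈ 65 packs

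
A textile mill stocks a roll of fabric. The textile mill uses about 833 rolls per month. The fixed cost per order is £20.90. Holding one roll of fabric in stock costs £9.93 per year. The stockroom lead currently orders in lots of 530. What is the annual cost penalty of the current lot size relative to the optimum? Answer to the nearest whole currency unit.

Annual demand D = 833 × 12 = 9,996.
EOQ = √(2DS/H) = √(2 × 9,996 × 20.9 / 9.93) ≈ 205.13.
Cost at Q* = (D/Q*)S + (Q*/2)H = √(2DSH) ≈ £2,036.93.
Cost at Q = 530: (9,996/530)×20.9 + (530/2)×9.93 = £394.18 + £2,631.45 = £3,025.63.
Excess = £3,025.63 − £2,036.93 = £988.70.

Extra cost ≈ £989 per year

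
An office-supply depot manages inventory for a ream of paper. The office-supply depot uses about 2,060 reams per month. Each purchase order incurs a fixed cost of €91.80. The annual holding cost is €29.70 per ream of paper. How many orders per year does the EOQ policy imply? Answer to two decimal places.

Annual demand D = 2,060 × 12 = 24,720.
EOQ = √(2DS/H) = √(2 × 24,720 × 91.8 / 29.7) ≈ 390.92.
Orders per year = D / Q* = 24,720 / 390.92 ≈ 63.236.

N ≈ 63.24 orders per year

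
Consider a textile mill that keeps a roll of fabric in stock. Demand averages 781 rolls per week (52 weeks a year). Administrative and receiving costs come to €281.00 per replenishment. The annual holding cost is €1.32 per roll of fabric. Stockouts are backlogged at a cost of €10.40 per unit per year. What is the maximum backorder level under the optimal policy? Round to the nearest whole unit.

Annual demand D = 781 × 52 = 40,612.
With planned backorders, Q* = √(2DS/H) · √((H+B)/B).
√(2DS/H) = √(2 × 40,612 × 281 / 1.32) = 4158.229.
√((H+B)/B) = √((1.32+10.4)/10.4) = 1.0616.
Q* ≈ 4414.236.
S* = Q* · H/(H+B) = 4414.236 × 1.32/11.72 ≈ 497.166.

S* ≈ 497 rolls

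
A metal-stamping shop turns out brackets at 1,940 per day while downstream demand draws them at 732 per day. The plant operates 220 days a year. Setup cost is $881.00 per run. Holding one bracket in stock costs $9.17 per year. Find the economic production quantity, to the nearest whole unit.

Annual demand D = 732 × 220 = 161,040.
Production build-up factor (1 − d/p) = 1 − 732/1,940 = 0.6227.
Q* = √(2DS / (H(1 − d/p))) = √(2 × 161,040 × 881 / (9.17 × 0.6227)).
= √(283,752,480 / 5.71) ≈ 7049.407.

Q* ≈ 7,049 brackets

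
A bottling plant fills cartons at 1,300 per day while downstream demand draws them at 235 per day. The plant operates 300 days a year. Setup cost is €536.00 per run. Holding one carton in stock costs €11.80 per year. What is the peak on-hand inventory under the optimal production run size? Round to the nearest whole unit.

Annual demand D = 235 × 300 = 70,500.
Production build-up factor (1 − d/p) = 1 − 235/1,300 = 0.8192.
Q* = √(2DS / (H(1 − d/p))) = √(2 × 70,500 × 536 / (11.8 × 0.8192)).
= √(75,576,000 / 9.6669) ≈ 2796.069.
Maximum inventory = Q*(1 − d/p) = 2796.069 × 0.8192 ≈ 2290.625.

I_max ≈ 2,291 cartons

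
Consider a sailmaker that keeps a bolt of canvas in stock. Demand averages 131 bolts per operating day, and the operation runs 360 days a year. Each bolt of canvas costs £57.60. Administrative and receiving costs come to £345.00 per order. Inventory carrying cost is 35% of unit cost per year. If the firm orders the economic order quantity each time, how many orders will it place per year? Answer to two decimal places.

N ≈ 37.12 orders per year

Annual demand D = 131 × 360 = 47,160.
Holding cost H = 0.35 × £57.60 = £20.1600 per unit per year.
The optimal lot size = √(2DS/H) = √(2 × 47,160 × 345 / 20.16) ≈ 1270.48.
Orders per year = D / Q* = 47,160 / 1270.48 ≈ 37.120.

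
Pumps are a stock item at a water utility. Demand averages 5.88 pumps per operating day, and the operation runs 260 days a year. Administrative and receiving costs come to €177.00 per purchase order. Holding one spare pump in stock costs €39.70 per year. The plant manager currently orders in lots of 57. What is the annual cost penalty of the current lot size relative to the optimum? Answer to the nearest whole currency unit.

Extra cost ≈ €1,244 per year

Annual demand D = 5.88 × 260 = 1,528.8.
EOQ = √(2DS/H) = √(2 × 1,528.8 × 177 / 39.7) ≈ 116.76.
Cost at Q* = (D/Q*)S + (Q*/2)H = √(2DSH) ≈ €4,635.24.
Cost at Q = 57: (1,528.8/57)×177 + (57/2)×39.7 = €4,747.33 + €1,131.45 = €5,878.78.
Excess = €5,878.78 − €4,635.24 = €1,243.54.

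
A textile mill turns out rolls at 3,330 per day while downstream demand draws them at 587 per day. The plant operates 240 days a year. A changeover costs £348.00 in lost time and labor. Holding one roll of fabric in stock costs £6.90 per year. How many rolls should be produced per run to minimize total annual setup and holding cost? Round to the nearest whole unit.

Annual demand D = 587 × 240 = 140,880.
Production build-up factor (1 − d/p) = 1 − 587/3,330 = 0.8237.
Q* = √(2DS / (H(1 − d/p))) = √(2 × 140,880 × 348 / (6.9 × 0.8237)).
= √(98,052,480 / 5.6837) ≈ 4153.498.

Q* ≈ 4,153 rolls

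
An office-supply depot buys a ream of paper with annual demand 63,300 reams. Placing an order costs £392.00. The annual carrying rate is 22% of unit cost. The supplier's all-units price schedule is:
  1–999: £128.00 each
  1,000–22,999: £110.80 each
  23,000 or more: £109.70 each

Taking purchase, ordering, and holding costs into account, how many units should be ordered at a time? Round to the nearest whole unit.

Q* ≈ 1,427 reams

Holding cost per unit per year at price C is H = 0.22·C.
Candidates are each tier's EOQ (if it falls in that tier) and each price-break quantity.
Tier 1 (£128.00): EOQ = 1327.5 exceeds tier's upper bound 999, so this tier is dominated.
EOQ at £110.80 = 1426.9 (feasible in tier 2): TC = 63,300×£110.80 + (63,300/1426.9)×392 + (1426.9/2)×0.22×£110.80 = £7,048,420.92.
EOQ at £109.70 = 1434.0 < 23000, so use break Q=23000: TC = 63,300×£109.70 + (63,300/23000.0)×392 + (23000.0/2)×0.22×£109.70 = £7,222,629.85.
Lowest total cost is £7,048,420.92 at Q = 1426.9.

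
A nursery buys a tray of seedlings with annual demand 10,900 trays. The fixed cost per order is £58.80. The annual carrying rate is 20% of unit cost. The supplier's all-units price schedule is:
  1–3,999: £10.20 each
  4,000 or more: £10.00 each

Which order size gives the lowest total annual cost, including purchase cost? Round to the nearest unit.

Holding cost per unit per year at price C is H = 0.20·C.
For each price level, check whether its EOQ is feasible; otherwise the best quantity at that price is the breakpoint.
EOQ at £10.20 = 792.7 (feasible in tier 1): TC = 10,900×£10.20 + (10,900/792.7)×58.8 + (792.7/2)×0.20×£10.20 = £112,797.08.
EOQ at £10.00 = 800.6 < 4000, so use break Q=4000: TC = 10,900×£10.00 + (10,900/4000.0)×58.8 + (4000.0/2)×0.20×£10.00 = £113,160.23.
Lowest total cost is £112,797.08 at Q = 792.7.

Q* ≈ 793 trays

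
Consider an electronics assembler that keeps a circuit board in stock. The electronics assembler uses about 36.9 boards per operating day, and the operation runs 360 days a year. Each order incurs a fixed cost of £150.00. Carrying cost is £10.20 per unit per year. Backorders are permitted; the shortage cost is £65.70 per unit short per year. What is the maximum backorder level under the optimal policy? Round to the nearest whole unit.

S* ≈ 90 boards

Annual demand D = 36.9 × 360 = 13,284.
With planned backorders, Q* = √(2DS/H) · √((H+B)/B).
√(2DS/H) = √(2 × 13,284 × 150 / 10.2) = 625.065.
√((H+B)/B) = √((10.2+65.7)/65.7) = 1.0748.
Q* ≈ 671.836.
S* = Q* · H/(H+B) = 671.836 × 10.2/75.9 ≈ 90.286.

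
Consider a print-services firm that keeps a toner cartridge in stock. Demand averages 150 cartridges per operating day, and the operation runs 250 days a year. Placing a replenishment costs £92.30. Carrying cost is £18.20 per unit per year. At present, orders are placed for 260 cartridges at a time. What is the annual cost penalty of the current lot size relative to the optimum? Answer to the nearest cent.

Annual demand D = 150 × 250 = 37,500.
EOQ = √(2DS/H) = √(2 × 37,500 × 92.3 / 18.2) ≈ 616.73.
Cost at Q* = (D/Q*)S + (Q*/2)H = √(2DSH) ≈ £11,224.50.
Cost at Q = 260: (37,500/260)×92.3 + (260/2)×18.2 = £13,312.50 + £2,366.00 = £15,678.50.
Excess = £15,678.50 − £11,224.50 = £4,454.00.

Extra cost ≈ £4,454.00 per year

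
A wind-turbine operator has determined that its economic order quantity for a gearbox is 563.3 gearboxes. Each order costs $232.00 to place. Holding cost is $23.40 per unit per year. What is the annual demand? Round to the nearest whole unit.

Invert the EOQ relation Q*² = 2DS/H.
From Q* = √(2DS/H): D = Q*²H / (2S) = 563.3² × 23.4 / (2 × 232) = 16002.115.

D ≈ 16,002 gearboxes per year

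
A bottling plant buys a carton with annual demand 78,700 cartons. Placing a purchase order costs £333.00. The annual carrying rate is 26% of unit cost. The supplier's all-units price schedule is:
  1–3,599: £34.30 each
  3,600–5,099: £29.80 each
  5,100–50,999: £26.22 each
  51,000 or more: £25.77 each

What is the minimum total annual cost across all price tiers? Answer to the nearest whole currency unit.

Holding cost per unit per year at price C is H = 0.26·C.
Candidates are each tier's EOQ (if it falls in that tier) and each price-break quantity.
EOQ at £34.30 = 2424.3 (feasible in tier 1): TC = 78,700×£34.30 + (78,700/2424.3)×333 + (2424.3/2)×0.26×£34.30 = £2,721,030.13.
EOQ at £29.80 = 2600.9 < 3600, so use break Q=3600: TC = 78,700×£29.80 + (78,700/3600.0)×333 + (3600.0/2)×0.26×£29.80 = £2,366,486.15.
EOQ at £26.22 = 2772.8 < 5100, so use break Q=5100: TC = 78,700×£26.22 + (78,700/5100.0)×333 + (5100.0/2)×0.26×£26.22 = £2,086,036.51.
EOQ at £25.77 = 2796.9 < 51000, so use break Q=51000: TC = 78,700×£25.77 + (78,700/51000.0)×333 + (51000.0/2)×0.26×£25.77 = £2,199,467.96.
Lowest total cost among the candidates is at Q = 5100.0.

TC* ≈ £2,086,037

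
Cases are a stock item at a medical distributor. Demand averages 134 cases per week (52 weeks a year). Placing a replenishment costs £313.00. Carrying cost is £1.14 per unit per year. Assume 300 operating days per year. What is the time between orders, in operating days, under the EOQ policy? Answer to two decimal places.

Annual demand D = 134 × 52 = 6,968.
EOQ = √(2DS/H) = √(2 × 6,968 × 313 / 1.14) ≈ 1956.09.
Cycle time = Q*/D × 300 = 1956.09 / 6,968 × 300 ≈ 84.217 days.

T ≈ 84.22 days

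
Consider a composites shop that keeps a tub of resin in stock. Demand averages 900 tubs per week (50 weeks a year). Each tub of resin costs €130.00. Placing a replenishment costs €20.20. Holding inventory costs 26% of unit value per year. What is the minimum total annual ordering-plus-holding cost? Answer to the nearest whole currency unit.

Annual demand D = 900 × 50 = 45,000.
Holding cost H = 0.26 × €130.00 = €33.8000 per unit per year.
EOQ = √(2DS/H) = √(2 × 45,000 × 20.2 / 33.8) ≈ 231.92.
At the optimum the two cost components are equal, so total cost = 2·(Q*/2)H = Q*·H.
Minimum total = √(2DSH) = √(2 × 45,000 × 20.2 × 33.8) ≈ 7838.903.

TC* ≈ €7,839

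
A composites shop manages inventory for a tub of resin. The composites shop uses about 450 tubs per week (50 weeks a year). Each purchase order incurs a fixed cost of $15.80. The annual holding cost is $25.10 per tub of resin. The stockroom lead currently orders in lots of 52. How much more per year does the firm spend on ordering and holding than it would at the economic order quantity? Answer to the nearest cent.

Annual demand D = 450 × 50 = 22,500.
EOQ = √(2DS/H) = √(2 × 22,500 × 15.8 / 25.1) ≈ 168.31.
Cost at Q* = (D/Q*)S + (Q*/2)H = √(2DSH) ≈ $4,224.46.
Cost at Q = 52: (22,500/52)×15.8 + (52/2)×25.1 = $6,836.54 + $652.60 = $7,489.14.
Excess = $7,489.14 − $4,224.46 = $3,264.67.

Extra cost ≈ $3,264.67 per year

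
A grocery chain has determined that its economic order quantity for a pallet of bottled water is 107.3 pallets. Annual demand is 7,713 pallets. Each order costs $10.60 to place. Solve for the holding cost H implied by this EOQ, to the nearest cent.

H ≈ $14.20

The basic EOQ model gives Q* = √(2DS/H); rearrange for the unknown.
From Q* = √(2DS/H): H = 2DS / Q*² = 2 × 7,713 × 10.6 / 107.3² = 14.2023.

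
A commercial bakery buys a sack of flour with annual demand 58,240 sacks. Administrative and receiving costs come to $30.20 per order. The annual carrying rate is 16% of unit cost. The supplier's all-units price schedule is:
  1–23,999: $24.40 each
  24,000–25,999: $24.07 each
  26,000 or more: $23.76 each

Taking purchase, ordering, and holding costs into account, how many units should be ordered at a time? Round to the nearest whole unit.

Holding cost per unit per year at price C is H = 0.16·C.
Evaluate total cost at each tier's feasible EOQ or, if the EOQ is below the tier, at the tier's minimum quantity.
EOQ at $24.40 = 949.2 (feasible in tier 1): TC = 58,240×$24.40 + (58,240/949.2)×30.2 + (949.2/2)×0.16×$24.40 = $1,424,761.82.
EOQ at $24.07 = 955.7 < 24000, so use break Q=24000: TC = 58,240×$24.07 + (58,240/24000.0)×30.2 + (24000.0/2)×0.16×$24.07 = $1,448,124.49.
EOQ at $23.76 = 961.9 < 26000, so use break Q=26000: TC = 58,240×$23.76 + (58,240/26000.0)×30.2 + (26000.0/2)×0.16×$23.76 = $1,433,270.85.
Lowest total cost is $1,424,761.82 at Q = 949.2.

Q* ≈ 949 sacks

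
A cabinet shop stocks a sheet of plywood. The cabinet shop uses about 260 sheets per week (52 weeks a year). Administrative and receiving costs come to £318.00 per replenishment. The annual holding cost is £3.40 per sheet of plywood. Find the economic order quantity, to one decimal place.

Annual demand D = 260 × 52 = 13,520.
EOQ = √(2DS / H) = √(2 × 13,520 × 318 / 3.4).
= √(8,598,720 / 3.4) = √2,529,035.2941 ≈ 1590.294.

Q* ≈ 1,590.3 sheets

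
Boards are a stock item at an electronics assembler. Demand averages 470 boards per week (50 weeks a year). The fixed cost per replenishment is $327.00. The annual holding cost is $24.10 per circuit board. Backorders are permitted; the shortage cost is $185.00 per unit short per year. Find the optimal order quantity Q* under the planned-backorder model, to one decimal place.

Q* ≈ 849.0 boards

Annual demand D = 470 × 50 = 23,500.
With planned backorders, Q* = √(2DS/H) · √((H+B)/B).
√(2DS/H) = √(2 × 23,500 × 327 / 24.1) = 798.572.
√((H+B)/B) = √((24.1+185)/185) = 1.0631.
Q* ≈ 848.996.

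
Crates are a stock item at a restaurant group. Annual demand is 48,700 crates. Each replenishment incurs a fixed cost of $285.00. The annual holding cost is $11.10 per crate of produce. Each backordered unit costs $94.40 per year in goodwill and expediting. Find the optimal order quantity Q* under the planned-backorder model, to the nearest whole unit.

Q* ≈ 1,672 crates

With planned backorders, Q* = √(2DS/H) · √((H+B)/B).
√(2DS/H) = √(2 × 48,700 × 285 / 11.1) = 1581.395.
√((H+B)/B) = √((11.1+94.4)/94.4) = 1.0572.
Q* ≈ 1671.786.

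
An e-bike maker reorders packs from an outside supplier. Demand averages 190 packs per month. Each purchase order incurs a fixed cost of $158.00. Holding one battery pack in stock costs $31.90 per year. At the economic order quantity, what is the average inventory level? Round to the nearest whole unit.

Average inventory ≈ 75 packs

Annual demand D = 190 × 12 = 2,280.
EOQ = √(2DS/H) = √(2 × 2,280 × 158 / 31.9) ≈ 150.28.
Average inventory = Q*/2 ≈ 150.28 / 2 = 75.142.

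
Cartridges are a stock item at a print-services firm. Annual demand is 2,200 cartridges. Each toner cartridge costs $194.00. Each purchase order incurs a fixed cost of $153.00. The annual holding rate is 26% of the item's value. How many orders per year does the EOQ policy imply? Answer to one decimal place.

N ≈ 19.0 orders per year

Holding cost H = 0.26 × $194.00 = $50.4400 per unit per year.
EOQ = √(2DS/H) = √(2 × 2,200 × 153 / 50.44) ≈ 115.53.
Orders per year = D / Q* = 2,200 / 115.53 ≈ 19.043.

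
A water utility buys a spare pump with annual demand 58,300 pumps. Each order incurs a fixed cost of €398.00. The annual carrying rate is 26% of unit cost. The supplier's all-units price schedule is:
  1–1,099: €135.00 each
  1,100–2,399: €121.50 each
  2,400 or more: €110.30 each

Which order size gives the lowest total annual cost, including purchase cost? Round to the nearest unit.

Q* ≈ 2,400 pumps

Holding cost per unit per year at price C is H = 0.26·C.
Evaluate total cost at each tier's feasible EOQ or, if the EOQ is below the tier, at the tier's minimum quantity.
Tier 1 (€135.00): EOQ = 1149.8 exceeds tier's upper bound 1099, so this tier is dominated.
EOQ at €121.50 = 1212.0 (feasible in tier 2): TC = 58,300×€121.50 + (58,300/1212.0)×398 + (1212.0/2)×0.26×€121.50 = €7,121,738.26.
EOQ at €110.30 = 1272.1 < 2400, so use break Q=2400: TC = 58,300×€110.30 + (58,300/2400.0)×398 + (2400.0/2)×0.26×€110.30 = €6,474,571.68.
Lowest total cost is €6,474,571.68 at Q = 2400.0.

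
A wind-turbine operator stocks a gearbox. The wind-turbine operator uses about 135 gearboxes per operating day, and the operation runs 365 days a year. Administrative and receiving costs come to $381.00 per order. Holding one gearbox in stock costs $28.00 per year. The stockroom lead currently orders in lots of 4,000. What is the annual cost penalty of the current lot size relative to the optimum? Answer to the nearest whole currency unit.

Extra cost ≈ $28,269 per year

Annual demand D = 135 × 365 = 49,275.
EOQ = √(2DS/H) = √(2 × 49,275 × 381 / 28) ≈ 1158.01.
Cost at Q* = (D/Q*)S + (Q*/2)H = √(2DSH) ≈ $32,424.24.
Cost at Q = 4,000: (49,275/4,000)×381 + (4,000/2)×28 = $4,693.44 + $56,000.00 = $60,693.44.
Excess = $60,693.44 − $32,424.24 = $28,269.20.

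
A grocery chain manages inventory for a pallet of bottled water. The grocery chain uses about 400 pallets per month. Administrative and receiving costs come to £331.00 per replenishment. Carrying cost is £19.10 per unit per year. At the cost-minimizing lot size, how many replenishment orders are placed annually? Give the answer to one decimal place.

N ≈ 11.8 orders per year

Annual demand D = 400 × 12 = 4,800.
The optimal lot size = √(2DS/H) = √(2 × 4,800 × 331 / 19.1) ≈ 407.88.
Orders per year = D / Q* = 4,800 / 407.88 ≈ 11.768.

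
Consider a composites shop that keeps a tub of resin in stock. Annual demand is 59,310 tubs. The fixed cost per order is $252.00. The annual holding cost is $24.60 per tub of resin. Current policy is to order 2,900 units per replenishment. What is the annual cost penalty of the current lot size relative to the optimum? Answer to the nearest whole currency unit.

EOQ = √(2DS/H) = √(2 × 59,310 × 252 / 24.6) ≈ 1102.33.
Cost at Q* = (D/Q*)S + (Q*/2)H = √(2DSH) ≈ $27,117.32.
Cost at Q = 2,900: (59,310/2,900)×252 + (2,900/2)×24.6 = $5,153.83 + $35,670.00 = $40,823.83.
Excess = $40,823.83 − $27,117.32 = $13,706.51.

Extra cost ≈ $13,707 per year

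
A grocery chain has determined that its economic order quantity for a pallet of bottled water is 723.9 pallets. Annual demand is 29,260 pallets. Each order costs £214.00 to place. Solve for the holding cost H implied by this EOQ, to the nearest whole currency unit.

H ≈ £24

Squaring Q* = √(2DS/H) gives Q*² = 2DS/H.
From Q* = √(2DS/H): H = 2DS / Q*² = 2 × 29,260 × 214 / 723.9² = 23.8980.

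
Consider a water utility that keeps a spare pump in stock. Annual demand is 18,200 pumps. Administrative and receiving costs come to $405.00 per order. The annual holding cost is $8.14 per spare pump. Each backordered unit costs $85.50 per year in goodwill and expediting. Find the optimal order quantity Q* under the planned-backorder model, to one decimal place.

Q* ≈ 1,408.4 pumps

With planned backorders, Q* = √(2DS/H) · √((H+B)/B).
√(2DS/H) = √(2 × 18,200 × 405 / 8.14) = 1345.755.
√((H+B)/B) = √((8.14+85.5)/85.5) = 1.0465.
Q* ≈ 1408.360.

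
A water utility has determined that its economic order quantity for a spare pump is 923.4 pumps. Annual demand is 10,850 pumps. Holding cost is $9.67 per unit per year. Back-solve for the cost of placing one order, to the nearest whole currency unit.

Invert the EOQ relation Q*² = 2DS/H.
From Q* = √(2DS/H): S = Q*²H / (2D) = 923.4² × 9.67 / (2 × 10,850) = 379.9675.

S ≈ $380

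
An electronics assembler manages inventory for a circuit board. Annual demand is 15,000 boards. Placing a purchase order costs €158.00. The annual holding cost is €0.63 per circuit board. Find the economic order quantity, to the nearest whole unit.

EOQ = √(2DS / H) = √(2 × 15,000 × 158 / 0.63).
= √(4,740,000 / 0.63) = √7,523,809.5238 ≈ 2742.956.

Q* ≈ 2,743 boards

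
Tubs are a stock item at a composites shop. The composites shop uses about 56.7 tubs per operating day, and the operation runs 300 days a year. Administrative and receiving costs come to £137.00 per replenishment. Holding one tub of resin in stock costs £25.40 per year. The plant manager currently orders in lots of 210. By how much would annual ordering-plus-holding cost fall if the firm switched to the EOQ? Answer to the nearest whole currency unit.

Extra cost ≈ £2,884 per year

Annual demand D = 56.7 × 300 = 17,010.
EOQ = √(2DS/H) = √(2 × 17,010 × 137 / 25.4) ≈ 428.36.
Cost at Q* = (D/Q*)S + (Q*/2)H = √(2DSH) ≈ £10,880.39.
Cost at Q = 210: (17,010/210)×137 + (210/2)×25.4 = £11,097.00 + £2,667.00 = £13,764.00.
Excess = £13,764.00 − £10,880.39 = £2,883.61.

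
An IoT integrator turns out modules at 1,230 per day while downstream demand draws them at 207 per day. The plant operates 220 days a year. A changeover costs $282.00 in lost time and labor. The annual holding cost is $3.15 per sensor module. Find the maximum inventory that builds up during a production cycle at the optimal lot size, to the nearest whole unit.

I_max ≈ 2,604 modules

Annual demand D = 207 × 220 = 45,540.
Production build-up factor (1 − d/p) = 1 − 207/1,230 = 0.8317.
Q* = √(2DS / (H(1 − d/p))) = √(2 × 45,540 × 282 / (3.15 × 0.8317)).
= √(25,684,560 / 2.6199) ≈ 3131.090.
Maximum inventory = Q*(1 − d/p) = 3131.090 × 0.8317 ≈ 2604.150.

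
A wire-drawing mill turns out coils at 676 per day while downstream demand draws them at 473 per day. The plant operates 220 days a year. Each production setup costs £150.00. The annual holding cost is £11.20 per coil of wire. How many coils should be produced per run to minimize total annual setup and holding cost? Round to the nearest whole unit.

Annual demand D = 473 × 220 = 104,060.
Production build-up factor (1 − d/p) = 1 − 473/676 = 0.3003.
Q* = √(2DS / (H(1 − d/p))) = √(2 × 104,060 × 150 / (11.2 × 0.3003)).
= √(31,218,000 / 3.3633) ≈ 3046.624.

Q* ≈ 3,047 coils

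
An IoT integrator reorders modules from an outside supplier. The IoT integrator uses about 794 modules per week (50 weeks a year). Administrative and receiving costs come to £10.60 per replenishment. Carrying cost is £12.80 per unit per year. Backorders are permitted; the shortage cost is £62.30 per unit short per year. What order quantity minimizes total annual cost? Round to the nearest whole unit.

Annual demand D = 794 × 50 = 39,700.
With planned backorders, Q* = √(2DS/H) · √((H+B)/B).
√(2DS/H) = √(2 × 39,700 × 10.6 / 12.8) = 256.424.
√((H+B)/B) = √((12.8+62.3)/62.3) = 1.0979.
Q* ≈ 281.536.

Q* ≈ 282 modules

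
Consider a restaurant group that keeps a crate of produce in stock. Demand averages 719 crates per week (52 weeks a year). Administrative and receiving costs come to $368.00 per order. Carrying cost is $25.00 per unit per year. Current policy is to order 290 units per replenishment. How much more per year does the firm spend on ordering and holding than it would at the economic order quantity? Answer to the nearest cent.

Extra cost ≈ $24,840.49 per year

Annual demand D = 719 × 52 = 37,388.
EOQ = √(2DS/H) = √(2 × 37,388 × 368 / 25) ≈ 1049.14.
Cost at Q* = (D/Q*)S + (Q*/2)H = √(2DSH) ≈ $26,228.60.
Cost at Q = 290: (37,388/290)×368 + (290/2)×25 = $47,444.08 + $3,625.00 = $51,069.08.
Excess = $51,069.08 − $26,228.60 = $24,840.49.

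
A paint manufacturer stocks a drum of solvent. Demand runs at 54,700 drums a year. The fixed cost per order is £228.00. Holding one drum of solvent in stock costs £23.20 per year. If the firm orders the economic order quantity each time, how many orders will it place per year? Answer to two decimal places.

Q* = √(2DS/H) = √(2 × 54,700 × 228 / 23.2) ≈ 1036.89.
Orders per year = D / Q* = 54,700 / 1036.89 ≈ 52.754.

N ≈ 52.75 orders per year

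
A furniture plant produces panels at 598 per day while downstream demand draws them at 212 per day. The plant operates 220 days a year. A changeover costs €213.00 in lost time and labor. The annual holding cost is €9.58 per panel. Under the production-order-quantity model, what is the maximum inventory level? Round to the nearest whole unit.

Annual demand D = 212 × 220 = 46,640.
Production build-up factor (1 − d/p) = 1 − 212/598 = 0.6455.
Q* = √(2DS / (H(1 − d/p))) = √(2 × 46,640 × 213 / (9.58 × 0.6455)).
= √(19,868,640 / 6.1837) ≈ 1792.496.
Maximum inventory = Q*(1 − d/p) = 1792.496 × 0.6455 ≈ 1157.029.

I_max ≈ 1,157 panels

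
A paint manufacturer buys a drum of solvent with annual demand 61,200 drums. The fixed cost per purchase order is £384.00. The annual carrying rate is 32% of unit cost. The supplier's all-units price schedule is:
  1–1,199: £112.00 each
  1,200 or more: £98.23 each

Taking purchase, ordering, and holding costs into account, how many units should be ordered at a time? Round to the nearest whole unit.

Holding cost per unit per year at price C is H = 0.32·C.
Evaluate total cost at each tier's feasible EOQ or, if the EOQ is below the tier, at the tier's minimum quantity.
EOQ at £112.00 = 1145.2 (feasible in tier 1): TC = 61,200×£112.00 + (61,200/1145.2)×384 + (1145.2/2)×0.32×£112.00 = £6,895,443.12.
EOQ at £98.23 = 1222.8 (feasible in tier 2): TC = 61,200×£98.23 + (61,200/1222.8)×384 + (1222.8/2)×0.32×£98.23 = £6,050,113.35.
Lowest total cost is £6,050,113.35 at Q = 1222.8.

Q* ≈ 1,223 drums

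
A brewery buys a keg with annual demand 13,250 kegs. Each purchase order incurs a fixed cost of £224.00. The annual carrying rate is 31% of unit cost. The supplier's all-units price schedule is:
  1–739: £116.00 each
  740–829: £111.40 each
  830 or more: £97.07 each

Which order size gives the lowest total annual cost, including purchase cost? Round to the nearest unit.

Q* ≈ 830 kegs

Holding cost per unit per year at price C is H = 0.31·C.
For each price level, check whether its EOQ is feasible; otherwise the best quantity at that price is the breakpoint.
EOQ at £116.00 = 406.3 (feasible in tier 1): TC = 13,250×£116.00 + (13,250/406.3)×224 + (406.3/2)×0.31×£116.00 = £1,551,610.22.
EOQ at £111.40 = 414.6 < 740, so use break Q=740: TC = 13,250×£111.40 + (13,250/740.0)×224 + (740.0/2)×0.31×£111.40 = £1,492,838.39.
EOQ at £97.07 = 444.1 < 830, so use break Q=830: TC = 13,250×£97.07 + (13,250/830.0)×224 + (830.0/2)×0.31×£97.07 = £1,302,241.46.
Lowest total cost is £1,302,241.46 at Q = 830.0.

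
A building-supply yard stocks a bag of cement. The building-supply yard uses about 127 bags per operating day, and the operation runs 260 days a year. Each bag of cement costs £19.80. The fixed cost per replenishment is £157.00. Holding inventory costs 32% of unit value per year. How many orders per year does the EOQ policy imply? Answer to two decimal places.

Annual demand D = 127 × 260 = 33,020.
Holding cost H = 0.32 × £19.80 = £6.3360 per unit per year.
The optimal lot size = √(2DS/H) = √(2 × 33,020 × 157 / 6.336) ≈ 1279.22.
Orders per year = D / Q* = 33,020 / 1279.22 ≈ 25.813.

N ≈ 25.81 orders per year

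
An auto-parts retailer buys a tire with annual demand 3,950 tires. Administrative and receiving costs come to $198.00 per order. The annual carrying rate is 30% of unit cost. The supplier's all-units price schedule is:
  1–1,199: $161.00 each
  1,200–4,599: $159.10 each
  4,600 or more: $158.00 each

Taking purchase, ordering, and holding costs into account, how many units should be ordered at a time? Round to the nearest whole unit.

Holding cost per unit per year at price C is H = 0.30·C.
Candidates are each tier's EOQ (if it falls in that tier) and each price-break quantity.
EOQ at $161.00 = 180.0 (feasible in tier 1): TC = 3,950×$161.00 + (3,950/180.0)×198 + (180.0/2)×0.30×$161.00 = $644,642.00.
EOQ at $159.10 = 181.0 < 1200, so use break Q=1200: TC = 3,950×$159.10 + (3,950/1200.0)×198 + (1200.0/2)×0.30×$159.10 = $657,734.75.
EOQ at $158.00 = 181.7 < 4600, so use break Q=4600: TC = 3,950×$158.00 + (3,950/4600.0)×198 + (4600.0/2)×0.30×$158.00 = $733,290.02.
Lowest total cost is $644,642.00 at Q = 180.0.

Q* ≈ 180 tires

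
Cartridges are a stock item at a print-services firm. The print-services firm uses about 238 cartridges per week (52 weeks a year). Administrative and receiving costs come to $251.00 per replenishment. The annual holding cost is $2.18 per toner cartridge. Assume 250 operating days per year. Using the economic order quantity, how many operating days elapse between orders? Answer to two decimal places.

Annual demand D = 238 × 52 = 12,376.
Q* = √(2DS/H) = √(2 × 12,376 × 251 / 2.18) ≈ 1688.16.
Cycle time = Q*/D × 250 = 1688.16 / 12,376 × 250 ≈ 34.101 days.

T ≈ 34.10 days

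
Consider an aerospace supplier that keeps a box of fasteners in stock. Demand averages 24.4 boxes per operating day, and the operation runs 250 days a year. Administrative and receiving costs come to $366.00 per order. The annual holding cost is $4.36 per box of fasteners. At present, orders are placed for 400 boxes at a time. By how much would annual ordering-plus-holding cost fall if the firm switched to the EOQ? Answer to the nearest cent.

Annual demand D = 24.4 × 250 = 6,100.
EOQ = √(2DS/H) = √(2 × 6,100 × 366 / 4.36) ≈ 1011.99.
Cost at Q* = (D/Q*)S + (Q*/2)H = √(2DSH) ≈ $4,412.29.
Cost at Q = 400: (6,100/400)×366 + (400/2)×4.36 = $5,581.50 + $872.00 = $6,453.50.
Excess = $6,453.50 − $4,412.29 = $2,041.21.

Extra cost ≈ $2,041.21 per year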